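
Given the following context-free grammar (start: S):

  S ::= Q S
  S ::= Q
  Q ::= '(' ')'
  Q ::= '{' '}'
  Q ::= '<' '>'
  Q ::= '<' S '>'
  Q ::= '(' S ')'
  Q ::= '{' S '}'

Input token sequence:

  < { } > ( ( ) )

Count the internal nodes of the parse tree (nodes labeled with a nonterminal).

8

[S [Q < [S [Q { }]] >] [S [Q ( [S [Q ( )]] )]]]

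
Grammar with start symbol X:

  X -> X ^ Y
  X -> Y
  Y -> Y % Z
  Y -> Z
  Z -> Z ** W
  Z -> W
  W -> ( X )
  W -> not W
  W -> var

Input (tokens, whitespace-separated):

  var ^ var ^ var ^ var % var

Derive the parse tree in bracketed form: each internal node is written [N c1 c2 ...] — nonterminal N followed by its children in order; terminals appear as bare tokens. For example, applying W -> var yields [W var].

[X [X [X [X [Y [Z [W var]]]] ^ [Y [Z [W var]]]] ^ [Y [Z [W var]]]] ^ [Y [Y [Z [W var]]] % [Z [W var]]]]

X
X ^ Y
X ^ Y ^ Y
X ^ Y ^ Y ^ Y
Y ^ Y ^ Y ^ Y
Z ^ Y ^ Y ^ Y
W ^ Y ^ Y ^ Y
var ^ Y ^ Y ^ Y
var ^ Z ^ Y ^ Y
var ^ W ^ Y ^ Y
var ^ var ^ Y ^ Y
var ^ var ^ Z ^ Y
var ^ var ^ W ^ Y
var ^ var ^ var ^ Y
var ^ var ^ var ^ Y % Z
var ^ var ^ var ^ Z % Z
var ^ var ^ var ^ W % Z
var ^ var ^ var ^ var % Z
var ^ var ^ var ^ var % W
var ^ var ^ var ^ var % var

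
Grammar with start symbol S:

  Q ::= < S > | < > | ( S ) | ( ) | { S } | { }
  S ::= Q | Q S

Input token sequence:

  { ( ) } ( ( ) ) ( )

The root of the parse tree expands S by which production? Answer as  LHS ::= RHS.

S ::= Q S

[S [Q { [S [Q ( )]] }] [S [Q ( [S [Q ( )]] )] [S [Q ( )]]]]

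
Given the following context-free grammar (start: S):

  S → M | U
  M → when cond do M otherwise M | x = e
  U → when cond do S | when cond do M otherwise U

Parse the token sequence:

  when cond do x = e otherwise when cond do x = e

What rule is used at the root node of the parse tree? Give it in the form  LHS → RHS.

[S [U when cond do [M x = e] otherwise [U when cond do [S [M x = e]]]]]

S → U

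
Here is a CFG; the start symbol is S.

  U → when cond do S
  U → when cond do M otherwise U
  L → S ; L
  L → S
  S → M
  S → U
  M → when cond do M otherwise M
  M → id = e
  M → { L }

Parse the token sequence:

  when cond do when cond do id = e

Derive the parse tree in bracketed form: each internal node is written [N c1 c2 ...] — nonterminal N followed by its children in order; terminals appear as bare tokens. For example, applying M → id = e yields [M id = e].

[S [U when cond do [S [U when cond do [S [M id = e]]]]]]

S
U
when cond do S
when cond do U
when cond do when cond do S
when cond do when cond do M
when cond do when cond do id = e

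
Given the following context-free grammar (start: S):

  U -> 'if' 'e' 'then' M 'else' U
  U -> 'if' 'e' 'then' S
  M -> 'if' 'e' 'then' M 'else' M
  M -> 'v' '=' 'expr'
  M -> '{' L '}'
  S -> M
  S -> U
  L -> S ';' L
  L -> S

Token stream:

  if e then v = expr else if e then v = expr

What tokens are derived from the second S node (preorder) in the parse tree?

v = expr

[S [U if e then [M v = expr] else [U if e then [S [M v = expr]]]]]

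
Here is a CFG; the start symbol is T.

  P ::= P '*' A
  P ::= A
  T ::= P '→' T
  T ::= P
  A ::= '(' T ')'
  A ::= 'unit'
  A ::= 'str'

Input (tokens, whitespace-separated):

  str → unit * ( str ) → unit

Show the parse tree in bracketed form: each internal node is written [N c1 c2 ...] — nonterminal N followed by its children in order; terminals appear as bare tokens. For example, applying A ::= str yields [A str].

[T [P [A str]] → [T [P [P [A unit]] * [A ( [T [P [A str]]] )]] → [T [P [A unit]]]]]

T
P → T
A → T
str → T
str → P → T
str → P * A → T
str → A * A → T
str → unit * A → T
str → unit * ( T ) → T
str → unit * ( P ) → T
str → unit * ( A ) → T
str → unit * ( str ) → T
str → unit * ( str ) → P
str → unit * ( str ) → A
str → unit * ( str ) → unit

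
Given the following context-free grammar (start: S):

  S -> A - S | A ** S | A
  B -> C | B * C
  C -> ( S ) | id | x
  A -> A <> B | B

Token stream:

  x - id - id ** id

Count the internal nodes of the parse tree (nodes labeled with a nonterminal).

[S [A [B [C x]]] - [S [A [B [C id]]] - [S [A [B [C id]]] ** [S [A [B [C id]]]]]]]

16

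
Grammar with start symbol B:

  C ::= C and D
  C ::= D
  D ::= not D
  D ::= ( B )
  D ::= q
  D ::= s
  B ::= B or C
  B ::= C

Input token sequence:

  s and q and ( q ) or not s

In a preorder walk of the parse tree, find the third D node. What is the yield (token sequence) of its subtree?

( q )

[B [B [C [C [C [D s]] and [D q]] and [D ( [B [C [D q]]] )]]] or [C [D not [D s]]]]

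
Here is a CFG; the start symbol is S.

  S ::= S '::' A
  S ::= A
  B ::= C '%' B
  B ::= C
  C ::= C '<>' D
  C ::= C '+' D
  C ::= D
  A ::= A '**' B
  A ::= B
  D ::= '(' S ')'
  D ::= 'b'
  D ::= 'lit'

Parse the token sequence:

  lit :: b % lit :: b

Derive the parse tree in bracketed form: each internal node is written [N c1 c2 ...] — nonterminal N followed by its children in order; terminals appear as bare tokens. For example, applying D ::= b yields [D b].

S
S :: A
S :: A :: A
A :: A :: A
B :: A :: A
C :: A :: A
D :: A :: A
lit :: A :: A
lit :: B :: A
lit :: C % B :: A
lit :: D % B :: A
lit :: b % B :: A
lit :: b % C :: A
lit :: b % D :: A
lit :: b % lit :: A
lit :: b % lit :: B
lit :: b % lit :: C
lit :: b % lit :: D
lit :: b % lit :: b

[S [S [S [A [B [C [D lit]]]]] :: [A [B [C [D b]] % [B [C [D lit]]]]]] :: [A [B [C [D b]]]]]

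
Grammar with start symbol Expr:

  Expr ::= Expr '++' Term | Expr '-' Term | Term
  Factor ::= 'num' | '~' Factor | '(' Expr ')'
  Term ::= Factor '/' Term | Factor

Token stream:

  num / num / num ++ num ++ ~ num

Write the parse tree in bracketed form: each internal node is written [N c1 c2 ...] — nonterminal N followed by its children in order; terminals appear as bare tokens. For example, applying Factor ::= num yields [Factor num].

Expr
Expr ++ Term
Expr ++ Term ++ Term
Term ++ Term ++ Term
Factor / Term ++ Term ++ Term
num / Term ++ Term ++ Term
num / Factor / Term ++ Term ++ Term
num / num / Term ++ Term ++ Term
num / num / Factor ++ Term ++ Term
num / num / num ++ Term ++ Term
num / num / num ++ Factor ++ Term
num / num / num ++ num ++ Term
num / num / num ++ num ++ Factor
num / num / num ++ num ++ ~ Factor
num / num / num ++ num ++ ~ num

[Expr [Expr [Expr [Term [Factor num] / [Term [Factor num] / [Term [Factor num]]]]] ++ [Term [Factor num]]] ++ [Term [Factor ~ [Factor num]]]]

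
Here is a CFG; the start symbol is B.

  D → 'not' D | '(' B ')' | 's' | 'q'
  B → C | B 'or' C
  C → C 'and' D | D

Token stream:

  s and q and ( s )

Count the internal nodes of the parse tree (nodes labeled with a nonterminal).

10

[B [C [C [C [D s]] and [D q]] and [D ( [B [C [D s]]] )]]]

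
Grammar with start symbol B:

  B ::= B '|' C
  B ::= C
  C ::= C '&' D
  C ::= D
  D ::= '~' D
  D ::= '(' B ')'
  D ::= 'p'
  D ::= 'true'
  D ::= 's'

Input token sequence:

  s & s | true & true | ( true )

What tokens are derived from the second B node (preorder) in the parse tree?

[B [B [B [C [C [D s]] & [D s]]] | [C [C [D true]] & [D true]]] | [C [D ( [B [C [D true]]] )]]]

s & s | true & true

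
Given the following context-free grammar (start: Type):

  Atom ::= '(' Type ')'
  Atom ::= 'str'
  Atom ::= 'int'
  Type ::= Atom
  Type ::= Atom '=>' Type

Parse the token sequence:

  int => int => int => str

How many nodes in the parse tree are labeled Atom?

[Type [Atom int] => [Type [Atom int] => [Type [Atom int] => [Type [Atom str]]]]]

4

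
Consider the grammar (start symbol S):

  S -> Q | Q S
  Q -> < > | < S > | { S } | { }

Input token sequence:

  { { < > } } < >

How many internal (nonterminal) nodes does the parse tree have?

8

[S [Q { [S [Q { [S [Q < >]] }]] }] [S [Q < >]]]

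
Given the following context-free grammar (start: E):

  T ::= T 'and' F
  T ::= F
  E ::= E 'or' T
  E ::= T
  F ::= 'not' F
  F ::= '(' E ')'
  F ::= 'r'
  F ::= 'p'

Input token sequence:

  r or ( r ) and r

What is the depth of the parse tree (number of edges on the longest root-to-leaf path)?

[E [E [T [F r]]] or [T [T [F ( [E [T [F r]]] )]] and [F r]]]

7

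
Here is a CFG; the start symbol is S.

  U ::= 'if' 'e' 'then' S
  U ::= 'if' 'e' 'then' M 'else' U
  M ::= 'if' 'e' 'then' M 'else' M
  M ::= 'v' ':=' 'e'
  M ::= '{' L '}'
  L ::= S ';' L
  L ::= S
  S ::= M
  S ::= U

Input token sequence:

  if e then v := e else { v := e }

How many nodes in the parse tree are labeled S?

[S [M if e then [M v := e] else [M { [L [S [M v := e]]] }]]]

2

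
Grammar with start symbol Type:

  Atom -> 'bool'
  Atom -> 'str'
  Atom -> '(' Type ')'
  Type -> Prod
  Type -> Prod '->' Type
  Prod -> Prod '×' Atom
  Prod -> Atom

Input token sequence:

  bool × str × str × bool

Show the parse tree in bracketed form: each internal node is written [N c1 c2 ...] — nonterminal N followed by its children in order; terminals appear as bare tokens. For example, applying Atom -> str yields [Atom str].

Type
Prod
Prod × Atom
Prod × Atom × Atom
Prod × Atom × Atom × Atom
Atom × Atom × Atom × Atom
bool × Atom × Atom × Atom
bool × str × Atom × Atom
bool × str × str × Atom
bool × str × str × bool

[Type [Prod [Prod [Prod [Prod [Atom bool]] × [Atom str]] × [Atom str]] × [Atom bool]]]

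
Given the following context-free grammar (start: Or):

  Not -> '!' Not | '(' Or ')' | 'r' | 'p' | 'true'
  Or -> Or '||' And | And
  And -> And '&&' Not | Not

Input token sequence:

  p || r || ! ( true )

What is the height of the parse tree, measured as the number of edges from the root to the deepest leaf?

7

[Or [Or [Or [And [Not p]]] || [And [Not r]]] || [And [Not ! [Not ( [Or [And [Not true]]] )]]]]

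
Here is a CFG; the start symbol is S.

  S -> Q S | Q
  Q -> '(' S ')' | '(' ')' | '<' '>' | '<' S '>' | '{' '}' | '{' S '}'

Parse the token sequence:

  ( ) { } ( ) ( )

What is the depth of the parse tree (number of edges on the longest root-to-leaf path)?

5

[S [Q ( )] [S [Q { }] [S [Q ( )] [S [Q ( )]]]]]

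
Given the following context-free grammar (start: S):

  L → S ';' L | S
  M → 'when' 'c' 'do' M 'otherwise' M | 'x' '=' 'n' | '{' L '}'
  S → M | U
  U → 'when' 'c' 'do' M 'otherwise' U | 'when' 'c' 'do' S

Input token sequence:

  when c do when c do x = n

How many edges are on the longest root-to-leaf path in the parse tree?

[S [U when c do [S [U when c do [S [M x = n]]]]]]

6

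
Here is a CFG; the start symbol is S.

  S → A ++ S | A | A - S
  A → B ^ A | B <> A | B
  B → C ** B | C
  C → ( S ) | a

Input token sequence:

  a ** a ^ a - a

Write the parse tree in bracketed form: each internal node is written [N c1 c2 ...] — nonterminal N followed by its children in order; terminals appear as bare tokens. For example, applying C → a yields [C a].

S
A - S
B ^ A - S
C ** B ^ A - S
a ** B ^ A - S
a ** C ^ A - S
a ** a ^ A - S
a ** a ^ B - S
a ** a ^ C - S
a ** a ^ a - S
a ** a ^ a - A
a ** a ^ a - B
a ** a ^ a - C
a ** a ^ a - a

[S [A [B [C a] ** [B [C a]]] ^ [A [B [C a]]]] - [S [A [B [C a]]]]]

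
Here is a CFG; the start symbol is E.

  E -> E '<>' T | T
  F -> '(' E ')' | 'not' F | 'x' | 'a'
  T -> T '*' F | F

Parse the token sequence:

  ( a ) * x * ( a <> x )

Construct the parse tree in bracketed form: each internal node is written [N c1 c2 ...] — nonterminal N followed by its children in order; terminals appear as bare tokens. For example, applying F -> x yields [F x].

E
T
T * F
T * F * F
F * F * F
( E ) * F * F
( T ) * F * F
( F ) * F * F
( a ) * F * F
( a ) * x * F
( a ) * x * ( E )
( a ) * x * ( E <> T )
( a ) * x * ( T <> T )
( a ) * x * ( F <> T )
( a ) * x * ( a <> T )
( a ) * x * ( a <> F )
( a ) * x * ( a <> x )

[E [T [T [T [F ( [E [T [F a]]] )]] * [F x]] * [F ( [E [E [T [F a]]] <> [T [F x]]] )]]]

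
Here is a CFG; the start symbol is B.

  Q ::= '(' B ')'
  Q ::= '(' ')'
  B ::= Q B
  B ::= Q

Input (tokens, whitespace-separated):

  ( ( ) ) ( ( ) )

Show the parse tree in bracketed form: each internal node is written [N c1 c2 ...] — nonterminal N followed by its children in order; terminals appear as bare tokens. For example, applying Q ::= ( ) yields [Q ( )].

[B [Q ( [B [Q ( )]] )] [B [Q ( [B [Q ( )]] )]]]

B
Q B
( B ) B
( Q ) B
( ( ) ) B
( ( ) ) Q
( ( ) ) ( B )
( ( ) ) ( Q )
( ( ) ) ( ( ) )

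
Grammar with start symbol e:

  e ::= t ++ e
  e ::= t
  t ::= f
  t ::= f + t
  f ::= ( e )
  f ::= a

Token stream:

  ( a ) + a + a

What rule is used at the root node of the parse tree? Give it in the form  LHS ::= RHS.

[e [t [f ( [e [t [f a]]] )] + [t [f a] + [t [f a]]]]]

e ::= t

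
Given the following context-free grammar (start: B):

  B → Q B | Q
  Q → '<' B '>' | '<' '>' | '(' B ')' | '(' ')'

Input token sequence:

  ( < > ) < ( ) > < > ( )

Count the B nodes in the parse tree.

6

[B [Q ( [B [Q < >]] )] [B [Q < [B [Q ( )]] >] [B [Q < >] [B [Q ( )]]]]]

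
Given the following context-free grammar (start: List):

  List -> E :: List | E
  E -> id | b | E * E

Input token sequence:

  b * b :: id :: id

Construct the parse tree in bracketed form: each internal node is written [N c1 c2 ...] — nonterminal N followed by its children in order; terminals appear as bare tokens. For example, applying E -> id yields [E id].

[List [E [E b] * [E b]] :: [List [E id] :: [List [E id]]]]

List
E :: List
E * E :: List
b * E :: List
b * b :: List
b * b :: E :: List
b * b :: id :: List
b * b :: id :: E
b * b :: id :: id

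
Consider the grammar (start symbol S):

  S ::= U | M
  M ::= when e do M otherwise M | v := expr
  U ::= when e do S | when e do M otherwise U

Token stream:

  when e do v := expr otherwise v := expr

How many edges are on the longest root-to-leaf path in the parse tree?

[S [M when e do [M v := expr] otherwise [M v := expr]]]

3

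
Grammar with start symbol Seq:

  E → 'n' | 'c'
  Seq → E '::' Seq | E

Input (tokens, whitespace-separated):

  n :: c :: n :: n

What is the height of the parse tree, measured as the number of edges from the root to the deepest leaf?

[Seq [E n] :: [Seq [E c] :: [Seq [E n] :: [Seq [E n]]]]]

5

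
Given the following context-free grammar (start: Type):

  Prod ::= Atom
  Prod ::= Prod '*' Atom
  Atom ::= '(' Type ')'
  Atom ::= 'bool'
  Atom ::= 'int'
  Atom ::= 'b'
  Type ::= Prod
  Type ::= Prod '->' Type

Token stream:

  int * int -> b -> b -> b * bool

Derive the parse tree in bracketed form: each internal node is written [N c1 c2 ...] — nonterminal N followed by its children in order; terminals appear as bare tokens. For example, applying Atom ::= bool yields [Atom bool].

Type
Prod -> Type
Prod * Atom -> Type
Atom * Atom -> Type
int * Atom -> Type
int * int -> Type
int * int -> Prod -> Type
int * int -> Atom -> Type
int * int -> b -> Type
int * int -> b -> Prod -> Type
int * int -> b -> Atom -> Type
int * int -> b -> b -> Type
int * int -> b -> b -> Prod
int * int -> b -> b -> Prod * Atom
int * int -> b -> b -> Atom * Atom
int * int -> b -> b -> b * Atom
int * int -> b -> b -> b * bool

[Type [Prod [Prod [Atom int]] * [Atom int]] -> [Type [Prod [Atom b]] -> [Type [Prod [Atom b]] -> [Type [Prod [Prod [Atom b]] * [Atom bool]]]]]]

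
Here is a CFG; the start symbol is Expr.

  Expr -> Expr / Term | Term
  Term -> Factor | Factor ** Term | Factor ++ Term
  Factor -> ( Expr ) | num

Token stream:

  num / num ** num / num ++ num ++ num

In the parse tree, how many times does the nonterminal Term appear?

6

[Expr [Expr [Expr [Term [Factor num]]] / [Term [Factor num] ** [Term [Factor num]]]] / [Term [Factor num] ++ [Term [Factor num] ++ [Term [Factor num]]]]]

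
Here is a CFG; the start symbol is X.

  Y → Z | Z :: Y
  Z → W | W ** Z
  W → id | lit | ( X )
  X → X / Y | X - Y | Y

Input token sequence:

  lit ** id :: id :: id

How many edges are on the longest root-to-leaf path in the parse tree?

6

[X [Y [Z [W lit] ** [Z [W id]]] :: [Y [Z [W id]] :: [Y [Z [W id]]]]]]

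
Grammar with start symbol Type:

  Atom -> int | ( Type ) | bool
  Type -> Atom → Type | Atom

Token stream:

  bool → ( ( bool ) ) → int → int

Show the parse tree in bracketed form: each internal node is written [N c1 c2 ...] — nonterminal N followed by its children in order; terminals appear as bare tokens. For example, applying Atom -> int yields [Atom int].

Type
Atom → Type
bool → Type
bool → Atom → Type
bool → ( Type ) → Type
bool → ( Atom ) → Type
bool → ( ( Type ) ) → Type
bool → ( ( Atom ) ) → Type
bool → ( ( bool ) ) → Type
bool → ( ( bool ) ) → Atom → Type
bool → ( ( bool ) ) → int → Type
bool → ( ( bool ) ) → int → Atom
bool → ( ( bool ) ) → int → int

[Type [Atom bool] → [Type [Atom ( [Type [Atom ( [Type [Atom bool]] )]] )] → [Type [Atom int] → [Type [Atom int]]]]]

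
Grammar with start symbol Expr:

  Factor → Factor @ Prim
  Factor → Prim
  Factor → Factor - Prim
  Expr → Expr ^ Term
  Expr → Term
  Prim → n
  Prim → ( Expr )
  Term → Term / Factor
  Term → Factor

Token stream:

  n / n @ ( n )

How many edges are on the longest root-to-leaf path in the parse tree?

8

[Expr [Term [Term [Factor [Prim n]]] / [Factor [Factor [Prim n]] @ [Prim ( [Expr [Term [Factor [Prim n]]]] )]]]]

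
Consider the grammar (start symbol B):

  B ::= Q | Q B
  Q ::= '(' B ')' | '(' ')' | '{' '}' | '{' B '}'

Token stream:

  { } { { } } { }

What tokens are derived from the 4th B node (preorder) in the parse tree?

[B [Q { }] [B [Q { [B [Q { }]] }] [B [Q { }]]]]

{ }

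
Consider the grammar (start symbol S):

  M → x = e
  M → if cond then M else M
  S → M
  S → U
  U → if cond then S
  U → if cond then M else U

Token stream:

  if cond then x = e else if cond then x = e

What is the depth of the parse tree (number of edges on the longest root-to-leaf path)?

[S [U if cond then [M x = e] else [U if cond then [S [M x = e]]]]]

5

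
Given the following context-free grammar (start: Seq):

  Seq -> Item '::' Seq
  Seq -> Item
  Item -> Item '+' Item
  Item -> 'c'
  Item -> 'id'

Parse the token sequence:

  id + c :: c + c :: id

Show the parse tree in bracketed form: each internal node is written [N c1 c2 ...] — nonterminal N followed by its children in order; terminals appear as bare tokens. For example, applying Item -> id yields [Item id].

Seq
Item :: Seq
Item + Item :: Seq
id + Item :: Seq
id + c :: Seq
id + c :: Item :: Seq
id + c :: Item + Item :: Seq
id + c :: c + Item :: Seq
id + c :: c + c :: Seq
id + c :: c + c :: Item
id + c :: c + c :: id

[Seq [Item [Item id] + [Item c]] :: [Seq [Item [Item c] + [Item c]] :: [Seq [Item id]]]]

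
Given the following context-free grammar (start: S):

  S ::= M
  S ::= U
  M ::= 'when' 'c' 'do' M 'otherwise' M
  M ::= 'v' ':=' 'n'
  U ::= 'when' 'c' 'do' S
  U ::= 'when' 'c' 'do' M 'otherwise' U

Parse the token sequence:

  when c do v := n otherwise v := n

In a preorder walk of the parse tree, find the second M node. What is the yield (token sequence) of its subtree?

[S [M when c do [M v := n] otherwise [M v := n]]]

v := n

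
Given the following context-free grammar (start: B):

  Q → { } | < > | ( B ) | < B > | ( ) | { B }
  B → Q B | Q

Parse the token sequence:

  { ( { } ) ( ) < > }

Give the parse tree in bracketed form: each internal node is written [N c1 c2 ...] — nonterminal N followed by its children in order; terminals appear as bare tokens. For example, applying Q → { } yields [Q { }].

[B [Q { [B [Q ( [B [Q { }]] )] [B [Q ( )] [B [Q < >]]]] }]]

B
Q
{ B }
{ Q B }
{ ( B ) B }
{ ( Q ) B }
{ ( { } ) B }
{ ( { } ) Q B }
{ ( { } ) ( ) B }
{ ( { } ) ( ) Q }
{ ( { } ) ( ) < > }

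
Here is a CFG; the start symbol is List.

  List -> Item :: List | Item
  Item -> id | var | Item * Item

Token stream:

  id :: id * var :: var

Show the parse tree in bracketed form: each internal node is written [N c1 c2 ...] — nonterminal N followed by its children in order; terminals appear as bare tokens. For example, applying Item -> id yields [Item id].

List
Item :: List
id :: List
id :: Item :: List
id :: Item * Item :: List
id :: id * Item :: List
id :: id * var :: List
id :: id * var :: Item
id :: id * var :: var

[List [Item id] :: [List [Item [Item id] * [Item var]] :: [List [Item var]]]]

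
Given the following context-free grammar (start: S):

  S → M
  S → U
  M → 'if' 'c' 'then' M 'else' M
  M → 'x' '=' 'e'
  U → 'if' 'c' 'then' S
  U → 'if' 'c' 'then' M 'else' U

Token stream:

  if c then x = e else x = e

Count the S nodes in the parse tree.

1

[S [M if c then [M x = e] else [M x = e]]]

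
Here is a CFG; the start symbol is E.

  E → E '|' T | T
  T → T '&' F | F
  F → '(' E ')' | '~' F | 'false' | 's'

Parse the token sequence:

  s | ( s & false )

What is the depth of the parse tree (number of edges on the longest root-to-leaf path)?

7

[E [E [T [F s]]] | [T [F ( [E [T [T [F s]] & [F false]]] )]]]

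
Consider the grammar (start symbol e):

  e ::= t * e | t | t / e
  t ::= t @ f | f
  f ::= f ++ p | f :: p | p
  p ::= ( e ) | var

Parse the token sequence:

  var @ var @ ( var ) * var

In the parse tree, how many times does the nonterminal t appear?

5

[e [t [t [t [f [p var]]] @ [f [p var]]] @ [f [p ( [e [t [f [p var]]]] )]]] * [e [t [f [p var]]]]]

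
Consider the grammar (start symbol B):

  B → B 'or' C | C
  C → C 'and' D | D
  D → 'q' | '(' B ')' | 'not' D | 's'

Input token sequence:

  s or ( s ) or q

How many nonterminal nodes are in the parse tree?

[B [B [B [C [D s]]] or [C [D ( [B [C [D s]]] )]]] or [C [D q]]]

12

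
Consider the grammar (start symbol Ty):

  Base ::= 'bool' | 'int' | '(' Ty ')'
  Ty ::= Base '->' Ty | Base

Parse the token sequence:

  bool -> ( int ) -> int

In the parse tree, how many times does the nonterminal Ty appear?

4

[Ty [Base bool] -> [Ty [Base ( [Ty [Base int]] )] -> [Ty [Base int]]]]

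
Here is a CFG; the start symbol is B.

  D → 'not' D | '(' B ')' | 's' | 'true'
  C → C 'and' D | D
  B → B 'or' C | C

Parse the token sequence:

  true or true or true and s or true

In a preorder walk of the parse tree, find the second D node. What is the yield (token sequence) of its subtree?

[B [B [B [B [C [D true]]] or [C [D true]]] or [C [C [D true]] and [D s]]] or [C [D true]]]

true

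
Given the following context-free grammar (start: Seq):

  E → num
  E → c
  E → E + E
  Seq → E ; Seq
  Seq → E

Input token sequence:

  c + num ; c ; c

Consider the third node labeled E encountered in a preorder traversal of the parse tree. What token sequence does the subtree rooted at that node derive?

num

[Seq [E [E c] + [E num]] ; [Seq [E c] ; [Seq [E c]]]]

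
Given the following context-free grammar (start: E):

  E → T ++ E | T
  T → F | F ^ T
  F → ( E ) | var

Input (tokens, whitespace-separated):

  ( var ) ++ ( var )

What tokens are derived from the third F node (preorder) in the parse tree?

( var )

[E [T [F ( [E [T [F var]]] )]] ++ [E [T [F ( [E [T [F var]]] )]]]]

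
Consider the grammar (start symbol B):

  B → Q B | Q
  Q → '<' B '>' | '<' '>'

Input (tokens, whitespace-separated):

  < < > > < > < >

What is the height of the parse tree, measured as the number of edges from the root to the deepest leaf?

[B [Q < [B [Q < >]] >] [B [Q < >] [B [Q < >]]]]

4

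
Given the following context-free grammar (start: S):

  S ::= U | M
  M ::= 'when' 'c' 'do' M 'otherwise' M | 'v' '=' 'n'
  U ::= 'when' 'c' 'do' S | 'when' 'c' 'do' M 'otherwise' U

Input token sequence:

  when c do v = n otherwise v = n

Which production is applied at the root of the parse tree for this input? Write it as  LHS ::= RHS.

S ::= M

[S [M when c do [M v = n] otherwise [M v = n]]]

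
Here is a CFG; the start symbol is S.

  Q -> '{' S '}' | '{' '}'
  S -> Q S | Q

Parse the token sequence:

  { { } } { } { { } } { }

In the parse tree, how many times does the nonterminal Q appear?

[S [Q { [S [Q { }]] }] [S [Q { }] [S [Q { [S [Q { }]] }] [S [Q { }]]]]]

6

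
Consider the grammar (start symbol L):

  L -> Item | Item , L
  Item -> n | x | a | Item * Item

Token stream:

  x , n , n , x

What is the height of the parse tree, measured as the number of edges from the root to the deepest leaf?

5

[L [Item x] , [L [Item n] , [L [Item n] , [L [Item x]]]]]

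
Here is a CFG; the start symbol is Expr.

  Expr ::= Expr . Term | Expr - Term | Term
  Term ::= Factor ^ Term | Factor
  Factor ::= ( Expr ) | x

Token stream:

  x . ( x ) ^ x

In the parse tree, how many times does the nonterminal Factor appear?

4

[Expr [Expr [Term [Factor x]]] . [Term [Factor ( [Expr [Term [Factor x]]] )] ^ [Term [Factor x]]]]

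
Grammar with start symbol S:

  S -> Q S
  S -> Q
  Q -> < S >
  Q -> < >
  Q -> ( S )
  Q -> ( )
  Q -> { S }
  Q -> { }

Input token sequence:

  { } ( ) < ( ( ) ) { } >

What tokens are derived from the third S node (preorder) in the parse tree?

[S [Q { }] [S [Q ( )] [S [Q < [S [Q ( [S [Q ( )]] )] [S [Q { }]]] >]]]]

< ( ( ) ) { } >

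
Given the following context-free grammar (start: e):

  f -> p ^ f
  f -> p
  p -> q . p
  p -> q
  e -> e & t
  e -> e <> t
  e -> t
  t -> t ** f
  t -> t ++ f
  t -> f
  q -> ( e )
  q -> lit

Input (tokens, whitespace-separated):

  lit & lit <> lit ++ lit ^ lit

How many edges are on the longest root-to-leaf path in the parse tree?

[e [e [e [t [f [p [q lit]]]]] & [t [f [p [q lit]]]]] <> [t [t [f [p [q lit]]]] ++ [f [p [q lit]] ^ [f [p [q lit]]]]]]

7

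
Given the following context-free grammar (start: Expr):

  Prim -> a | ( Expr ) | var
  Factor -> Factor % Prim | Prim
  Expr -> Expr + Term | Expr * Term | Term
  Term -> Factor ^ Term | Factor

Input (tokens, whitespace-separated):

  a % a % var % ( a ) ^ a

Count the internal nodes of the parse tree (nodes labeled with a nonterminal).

17

[Expr [Term [Factor [Factor [Factor [Factor [Prim a]] % [Prim a]] % [Prim var]] % [Prim ( [Expr [Term [Factor [Prim a]]]] )]] ^ [Term [Factor [Prim a]]]]]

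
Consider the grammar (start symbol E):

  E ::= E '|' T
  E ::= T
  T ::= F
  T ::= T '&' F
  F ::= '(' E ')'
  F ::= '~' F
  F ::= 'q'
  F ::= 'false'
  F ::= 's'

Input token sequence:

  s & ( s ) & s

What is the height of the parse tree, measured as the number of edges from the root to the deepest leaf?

[E [T [T [T [F s]] & [F ( [E [T [F s]]] )]] & [F s]]]

7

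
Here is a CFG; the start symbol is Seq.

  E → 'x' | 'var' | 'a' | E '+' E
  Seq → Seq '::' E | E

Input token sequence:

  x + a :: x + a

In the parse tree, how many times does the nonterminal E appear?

6

[Seq [Seq [E [E x] + [E a]]] :: [E [E x] + [E a]]]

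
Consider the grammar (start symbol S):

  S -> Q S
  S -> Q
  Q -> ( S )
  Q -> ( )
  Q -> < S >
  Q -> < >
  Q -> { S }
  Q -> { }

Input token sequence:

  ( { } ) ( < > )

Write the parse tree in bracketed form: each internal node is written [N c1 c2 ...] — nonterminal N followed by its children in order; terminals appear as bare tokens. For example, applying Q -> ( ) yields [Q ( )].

S
Q S
( S ) S
( Q ) S
( { } ) S
( { } ) Q
( { } ) ( S )
( { } ) ( Q )
( { } ) ( < > )

[S [Q ( [S [Q { }]] )] [S [Q ( [S [Q < >]] )]]]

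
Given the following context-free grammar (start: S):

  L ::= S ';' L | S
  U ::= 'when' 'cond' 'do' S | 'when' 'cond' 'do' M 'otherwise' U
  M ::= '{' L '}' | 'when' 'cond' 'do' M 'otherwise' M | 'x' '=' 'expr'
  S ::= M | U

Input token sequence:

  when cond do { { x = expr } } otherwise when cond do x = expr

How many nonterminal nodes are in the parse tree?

[S [U when cond do [M { [L [S [M { [L [S [M x = expr]]] }]]] }] otherwise [U when cond do [S [M x = expr]]]]]

12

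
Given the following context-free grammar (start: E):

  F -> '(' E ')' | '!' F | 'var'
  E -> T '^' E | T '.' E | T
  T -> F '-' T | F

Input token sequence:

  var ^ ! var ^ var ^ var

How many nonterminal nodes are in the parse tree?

13

[E [T [F var]] ^ [E [T [F ! [F var]]] ^ [E [T [F var]] ^ [E [T [F var]]]]]]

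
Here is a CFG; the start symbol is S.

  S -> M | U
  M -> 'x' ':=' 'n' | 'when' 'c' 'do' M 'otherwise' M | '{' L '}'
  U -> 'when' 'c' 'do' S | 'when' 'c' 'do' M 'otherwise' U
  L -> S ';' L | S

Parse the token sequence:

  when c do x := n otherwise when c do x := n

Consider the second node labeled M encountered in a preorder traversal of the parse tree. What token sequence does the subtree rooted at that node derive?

[S [U when c do [M x := n] otherwise [U when c do [S [M x := n]]]]]

x := n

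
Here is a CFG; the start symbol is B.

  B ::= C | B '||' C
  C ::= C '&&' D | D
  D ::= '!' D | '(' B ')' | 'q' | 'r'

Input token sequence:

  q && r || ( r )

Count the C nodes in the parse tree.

4

[B [B [C [C [D q]] && [D r]]] || [C [D ( [B [C [D r]]] )]]]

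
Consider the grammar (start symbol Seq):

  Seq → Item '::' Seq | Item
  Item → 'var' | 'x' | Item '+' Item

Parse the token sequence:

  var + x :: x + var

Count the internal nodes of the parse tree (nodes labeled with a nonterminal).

8

[Seq [Item [Item var] + [Item x]] :: [Seq [Item [Item x] + [Item var]]]]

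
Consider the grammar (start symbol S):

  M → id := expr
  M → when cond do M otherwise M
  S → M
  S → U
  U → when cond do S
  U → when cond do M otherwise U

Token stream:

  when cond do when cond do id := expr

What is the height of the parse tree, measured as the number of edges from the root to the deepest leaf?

6

[S [U when cond do [S [U when cond do [S [M id := expr]]]]]]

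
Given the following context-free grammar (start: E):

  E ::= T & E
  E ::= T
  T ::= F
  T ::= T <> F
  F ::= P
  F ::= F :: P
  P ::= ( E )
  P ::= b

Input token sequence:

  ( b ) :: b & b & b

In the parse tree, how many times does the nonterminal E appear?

4

[E [T [F [F [P ( [E [T [F [P b]]]] )]] :: [P b]]] & [E [T [F [P b]]] & [E [T [F [P b]]]]]]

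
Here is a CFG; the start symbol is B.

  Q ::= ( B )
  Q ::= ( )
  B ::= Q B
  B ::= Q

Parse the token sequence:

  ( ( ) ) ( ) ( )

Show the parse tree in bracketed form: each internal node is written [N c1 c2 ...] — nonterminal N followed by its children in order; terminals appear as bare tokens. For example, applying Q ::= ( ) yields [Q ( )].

[B [Q ( [B [Q ( )]] )] [B [Q ( )] [B [Q ( )]]]]

B
Q B
( B ) B
( Q ) B
( ( ) ) B
( ( ) ) Q B
( ( ) ) ( ) B
( ( ) ) ( ) Q
( ( ) ) ( ) ( )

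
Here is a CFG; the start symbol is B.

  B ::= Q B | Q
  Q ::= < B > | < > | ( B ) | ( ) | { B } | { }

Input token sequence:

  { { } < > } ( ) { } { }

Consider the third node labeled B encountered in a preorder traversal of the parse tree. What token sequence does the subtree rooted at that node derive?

[B [Q { [B [Q { }] [B [Q < >]]] }] [B [Q ( )] [B [Q { }] [B [Q { }]]]]]

< >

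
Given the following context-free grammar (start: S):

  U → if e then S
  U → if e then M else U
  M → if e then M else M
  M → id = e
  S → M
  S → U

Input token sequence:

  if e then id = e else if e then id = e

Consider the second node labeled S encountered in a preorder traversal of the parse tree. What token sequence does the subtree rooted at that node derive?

[S [U if e then [M id = e] else [U if e then [S [M id = e]]]]]

id = e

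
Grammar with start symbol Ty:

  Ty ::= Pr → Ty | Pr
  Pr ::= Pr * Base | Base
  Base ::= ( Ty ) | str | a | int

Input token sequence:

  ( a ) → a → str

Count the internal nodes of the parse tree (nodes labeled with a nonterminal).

12

[Ty [Pr [Base ( [Ty [Pr [Base a]]] )]] → [Ty [Pr [Base a]] → [Ty [Pr [Base str]]]]]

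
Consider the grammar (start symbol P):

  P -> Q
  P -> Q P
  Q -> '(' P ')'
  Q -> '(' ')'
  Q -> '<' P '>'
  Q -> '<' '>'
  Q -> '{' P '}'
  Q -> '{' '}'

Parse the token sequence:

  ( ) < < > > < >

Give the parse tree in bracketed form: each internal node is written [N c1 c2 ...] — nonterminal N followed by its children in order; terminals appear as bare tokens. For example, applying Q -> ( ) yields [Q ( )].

P
Q P
( ) P
( ) Q P
( ) < P > P
( ) < Q > P
( ) < < > > P
( ) < < > > Q
( ) < < > > < >

[P [Q ( )] [P [Q < [P [Q < >]] >] [P [Q < >]]]]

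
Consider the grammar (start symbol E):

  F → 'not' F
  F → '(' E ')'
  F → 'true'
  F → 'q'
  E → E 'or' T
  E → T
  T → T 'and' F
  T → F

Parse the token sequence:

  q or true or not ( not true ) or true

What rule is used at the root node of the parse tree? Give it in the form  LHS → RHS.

E → E 'or' T

[E [E [E [E [T [F q]]] or [T [F true]]] or [T [F not [F ( [E [T [F not [F true]]]] )]]]] or [T [F true]]]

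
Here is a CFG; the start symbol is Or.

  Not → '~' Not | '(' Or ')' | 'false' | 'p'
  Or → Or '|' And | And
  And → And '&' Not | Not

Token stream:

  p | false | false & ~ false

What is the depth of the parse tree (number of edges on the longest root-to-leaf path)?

5

[Or [Or [Or [And [Not p]]] | [And [Not false]]] | [And [And [Not false]] & [Not ~ [Not false]]]]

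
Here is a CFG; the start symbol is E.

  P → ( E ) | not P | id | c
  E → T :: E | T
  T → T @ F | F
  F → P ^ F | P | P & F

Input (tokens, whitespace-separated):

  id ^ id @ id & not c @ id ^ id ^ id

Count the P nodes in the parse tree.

8

[E [T [T [T [F [P id] ^ [F [P id]]]] @ [F [P id] & [F [P not [P c]]]]] @ [F [P id] ^ [F [P id] ^ [F [P id]]]]]]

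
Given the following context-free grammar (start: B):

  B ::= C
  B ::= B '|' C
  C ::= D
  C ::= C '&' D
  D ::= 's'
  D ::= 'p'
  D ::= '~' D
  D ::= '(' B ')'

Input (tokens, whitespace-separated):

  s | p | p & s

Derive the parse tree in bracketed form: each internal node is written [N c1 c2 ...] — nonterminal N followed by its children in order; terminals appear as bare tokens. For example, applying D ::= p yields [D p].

B
B | C
B | C | C
C | C | C
D | C | C
s | C | C
s | D | C
s | p | C
s | p | C & D
s | p | D & D
s | p | p & D
s | p | p & s

[B [B [B [C [D s]]] | [C [D p]]] | [C [C [D p]] & [D s]]]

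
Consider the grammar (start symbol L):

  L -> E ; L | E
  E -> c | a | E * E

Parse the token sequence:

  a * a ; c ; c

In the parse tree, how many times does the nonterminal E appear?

[L [E [E a] * [E a]] ; [L [E c] ; [L [E c]]]]

5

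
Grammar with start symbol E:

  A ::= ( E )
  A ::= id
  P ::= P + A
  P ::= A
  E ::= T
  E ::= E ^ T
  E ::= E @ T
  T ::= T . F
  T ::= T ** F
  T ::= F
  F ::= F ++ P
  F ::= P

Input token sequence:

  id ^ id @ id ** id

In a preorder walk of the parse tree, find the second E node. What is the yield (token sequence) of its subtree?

[E [E [E [T [F [P [A id]]]]] ^ [T [F [P [A id]]]]] @ [T [T [F [P [A id]]]] ** [F [P [A id]]]]]

id ^ id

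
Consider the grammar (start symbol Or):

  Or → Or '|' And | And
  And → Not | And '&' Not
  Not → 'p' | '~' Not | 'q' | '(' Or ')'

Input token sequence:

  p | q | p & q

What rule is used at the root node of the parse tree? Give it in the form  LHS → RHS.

[Or [Or [Or [And [Not p]]] | [And [Not q]]] | [And [And [Not p]] & [Not q]]]

Or → Or '|' And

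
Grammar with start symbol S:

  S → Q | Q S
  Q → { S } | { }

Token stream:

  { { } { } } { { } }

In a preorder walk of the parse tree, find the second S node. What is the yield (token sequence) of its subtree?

{ } { }

[S [Q { [S [Q { }] [S [Q { }]]] }] [S [Q { [S [Q { }]] }]]]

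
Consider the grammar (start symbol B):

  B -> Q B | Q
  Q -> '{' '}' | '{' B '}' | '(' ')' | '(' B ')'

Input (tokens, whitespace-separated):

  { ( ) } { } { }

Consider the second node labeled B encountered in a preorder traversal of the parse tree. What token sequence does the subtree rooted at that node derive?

( )

[B [Q { [B [Q ( )]] }] [B [Q { }] [B [Q { }]]]]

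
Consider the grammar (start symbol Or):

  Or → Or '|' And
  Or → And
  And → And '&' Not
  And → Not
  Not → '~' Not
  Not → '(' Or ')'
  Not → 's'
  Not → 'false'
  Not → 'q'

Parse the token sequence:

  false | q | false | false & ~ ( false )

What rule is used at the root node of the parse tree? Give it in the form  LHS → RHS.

[Or [Or [Or [Or [And [Not false]]] | [And [Not q]]] | [And [Not false]]] | [And [And [Not false]] & [Not ~ [Not ( [Or [And [Not false]]] )]]]]

Or → Or '|' And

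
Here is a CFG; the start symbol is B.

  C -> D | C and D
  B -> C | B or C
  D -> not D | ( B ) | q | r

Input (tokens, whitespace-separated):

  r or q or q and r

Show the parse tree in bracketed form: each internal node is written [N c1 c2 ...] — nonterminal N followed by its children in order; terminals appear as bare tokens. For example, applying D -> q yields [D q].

[B [B [B [C [D r]]] or [C [D q]]] or [C [C [D q]] and [D r]]]

B
B or C
B or C or C
C or C or C
D or C or C
r or C or C
r or D or C
r or q or C
r or q or C and D
r or q or D and D
r or q or q and D
r or q or q and r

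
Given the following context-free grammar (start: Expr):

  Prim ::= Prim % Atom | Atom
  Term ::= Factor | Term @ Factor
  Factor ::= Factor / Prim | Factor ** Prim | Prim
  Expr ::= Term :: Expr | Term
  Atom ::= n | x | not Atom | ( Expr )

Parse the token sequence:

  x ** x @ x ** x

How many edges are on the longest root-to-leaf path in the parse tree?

[Expr [Term [Term [Factor [Factor [Prim [Atom x]]] ** [Prim [Atom x]]]] @ [Factor [Factor [Prim [Atom x]]] ** [Prim [Atom x]]]]]

7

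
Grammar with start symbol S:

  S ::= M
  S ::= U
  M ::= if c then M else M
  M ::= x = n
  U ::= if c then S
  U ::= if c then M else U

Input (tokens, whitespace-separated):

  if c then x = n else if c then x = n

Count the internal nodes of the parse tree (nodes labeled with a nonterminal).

6

[S [U if c then [M x = n] else [U if c then [S [M x = n]]]]]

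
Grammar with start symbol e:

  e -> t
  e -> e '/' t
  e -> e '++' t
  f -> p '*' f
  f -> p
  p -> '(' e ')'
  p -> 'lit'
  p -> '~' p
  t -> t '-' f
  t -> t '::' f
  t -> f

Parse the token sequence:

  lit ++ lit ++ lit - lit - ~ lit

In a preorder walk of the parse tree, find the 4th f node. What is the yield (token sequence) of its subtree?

[e [e [e [t [f [p lit]]]] ++ [t [f [p lit]]]] ++ [t [t [t [f [p lit]]] - [f [p lit]]] - [f [p ~ [p lit]]]]]

lit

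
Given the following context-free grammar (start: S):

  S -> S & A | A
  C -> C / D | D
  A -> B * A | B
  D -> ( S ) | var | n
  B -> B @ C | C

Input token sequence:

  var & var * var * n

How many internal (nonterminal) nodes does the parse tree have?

18

[S [S [A [B [C [D var]]]]] & [A [B [C [D var]]] * [A [B [C [D var]]] * [A [B [C [D n]]]]]]]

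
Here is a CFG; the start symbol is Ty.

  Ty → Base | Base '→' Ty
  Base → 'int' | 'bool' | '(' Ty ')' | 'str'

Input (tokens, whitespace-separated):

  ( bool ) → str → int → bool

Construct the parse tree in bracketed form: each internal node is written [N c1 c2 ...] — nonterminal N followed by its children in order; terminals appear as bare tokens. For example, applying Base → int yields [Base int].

[Ty [Base ( [Ty [Base bool]] )] → [Ty [Base str] → [Ty [Base int] → [Ty [Base bool]]]]]

Ty
Base → Ty
( Ty ) → Ty
( Base ) → Ty
( bool ) → Ty
( bool ) → Base → Ty
( bool ) → str → Ty
( bool ) → str → Base → Ty
( bool ) → str → int → Ty
( bool ) → str → int → Base
( bool ) → str → int → bool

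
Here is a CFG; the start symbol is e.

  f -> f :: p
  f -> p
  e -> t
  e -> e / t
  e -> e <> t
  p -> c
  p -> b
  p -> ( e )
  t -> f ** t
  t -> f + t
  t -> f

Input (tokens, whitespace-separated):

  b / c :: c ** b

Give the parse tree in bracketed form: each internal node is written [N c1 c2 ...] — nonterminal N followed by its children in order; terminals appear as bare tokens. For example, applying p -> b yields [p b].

e
e / t
t / t
f / t
p / t
b / t
b / f ** t
b / f :: p ** t
b / p :: p ** t
b / c :: p ** t
b / c :: c ** t
b / c :: c ** f
b / c :: c ** p
b / c :: c ** b

[e [e [t [f [p b]]]] / [t [f [f [p c]] :: [p c]] ** [t [f [p b]]]]]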